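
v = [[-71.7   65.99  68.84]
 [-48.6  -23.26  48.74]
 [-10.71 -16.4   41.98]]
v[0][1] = 65.99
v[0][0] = -71.7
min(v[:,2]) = 41.98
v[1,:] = [-48.6, -23.26, 48.74]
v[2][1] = -16.4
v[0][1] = 65.99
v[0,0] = -71.7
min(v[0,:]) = -71.7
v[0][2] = 68.84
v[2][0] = -10.71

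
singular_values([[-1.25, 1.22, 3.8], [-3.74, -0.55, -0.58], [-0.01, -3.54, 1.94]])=[4.54, 3.79, 3.66]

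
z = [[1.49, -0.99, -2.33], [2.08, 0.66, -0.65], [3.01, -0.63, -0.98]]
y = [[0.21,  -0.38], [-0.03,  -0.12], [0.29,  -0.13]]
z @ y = [[-0.33, -0.14],  [0.23, -0.79],  [0.37, -0.94]]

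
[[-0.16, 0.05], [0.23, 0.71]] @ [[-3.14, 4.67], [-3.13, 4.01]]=[[0.35, -0.55], [-2.94, 3.92]]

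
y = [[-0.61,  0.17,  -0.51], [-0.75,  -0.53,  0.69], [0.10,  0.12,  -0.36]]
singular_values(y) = [1.2, 0.83, 0.08]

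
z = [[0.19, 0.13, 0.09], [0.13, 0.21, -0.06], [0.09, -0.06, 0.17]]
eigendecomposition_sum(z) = [[0.0,-0.00,-0.00], [-0.00,0.00,0.0], [-0.00,0.0,0.00]] + [[0.17, 0.16, 0.03], [0.16, 0.16, 0.03], [0.03, 0.03, 0.01]] + [[0.02, -0.03, 0.06], [-0.03, 0.05, -0.09], [0.06, -0.09, 0.16]]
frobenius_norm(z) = 0.41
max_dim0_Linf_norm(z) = 0.21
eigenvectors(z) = [[0.64, -0.71, 0.29],  [-0.55, -0.69, -0.47],  [-0.54, -0.14, 0.83]]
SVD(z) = [[-0.71, 0.29, -0.64], [-0.69, -0.47, 0.55], [-0.14, 0.83, 0.54]] @ diag([0.3328386817970668, 0.23561840188924082, 0.001542916313692295]) @ [[-0.71, -0.69, -0.14], [0.29, -0.47, 0.83], [-0.64, 0.55, 0.54]]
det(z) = 0.00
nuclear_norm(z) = 0.57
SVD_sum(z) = [[0.17, 0.16, 0.03], [0.16, 0.16, 0.03], [0.03, 0.03, 0.01]] + [[0.02, -0.03, 0.06], [-0.03, 0.05, -0.09], [0.06, -0.09, 0.16]] + [[0.0, -0.0, -0.00], [-0.00, 0.00, 0.00], [-0.0, 0.0, 0.00]]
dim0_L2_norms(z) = [0.25, 0.25, 0.2]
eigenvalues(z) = [0.0, 0.33, 0.24]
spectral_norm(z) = 0.33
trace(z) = 0.57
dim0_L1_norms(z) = [0.41, 0.4, 0.32]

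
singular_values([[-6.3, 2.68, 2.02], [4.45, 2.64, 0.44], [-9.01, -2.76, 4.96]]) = [12.91, 4.34, 2.44]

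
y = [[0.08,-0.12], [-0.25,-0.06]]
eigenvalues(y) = [0.2, -0.18]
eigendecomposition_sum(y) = [[0.14, -0.06], [-0.13, 0.06]] + [[-0.06,-0.06], [-0.12,-0.12]]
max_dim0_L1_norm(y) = 0.33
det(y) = -0.03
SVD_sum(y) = [[0.07,0.01], [-0.25,-0.03]] + [[0.01,-0.13], [0.0,-0.03]]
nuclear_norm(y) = 0.40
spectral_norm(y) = 0.26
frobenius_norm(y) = 0.29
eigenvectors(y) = [[0.72, 0.42],  [-0.70, 0.91]]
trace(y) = 0.02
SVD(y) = [[-0.25, 0.97], [0.97, 0.25]] @ diag([0.26356513663835435, 0.1320356722586953]) @ [[-0.99, -0.10],[0.1, -0.99]]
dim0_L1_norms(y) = [0.33, 0.18]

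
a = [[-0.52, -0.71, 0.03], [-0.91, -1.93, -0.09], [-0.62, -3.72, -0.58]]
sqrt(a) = [[0.5j, 0.00+0.47j, -0.05j], [0.54j, 0.00+1.25j, 0.06j], [0.00-0.42j, 0.00+2.06j, 0.00+0.66j]]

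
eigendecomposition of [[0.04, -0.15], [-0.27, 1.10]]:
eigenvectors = [[-0.97,  0.14], [-0.24,  -0.99]]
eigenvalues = [0.0, 1.14]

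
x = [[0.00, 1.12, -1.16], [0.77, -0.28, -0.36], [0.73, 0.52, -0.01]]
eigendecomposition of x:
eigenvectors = [[(0.16+0.59j), (0.16-0.59j), (0.67+0j)], [(0.27+0.33j), 0.27-0.33j, (-0.73+0j)], [(0.67+0j), 0.67-0.00j, -0.11+0.00j]]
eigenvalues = [(0.37+0.9j), (0.37-0.9j), (-1.04+0j)]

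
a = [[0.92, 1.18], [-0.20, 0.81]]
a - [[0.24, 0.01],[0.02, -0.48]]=[[0.68, 1.17], [-0.22, 1.29]]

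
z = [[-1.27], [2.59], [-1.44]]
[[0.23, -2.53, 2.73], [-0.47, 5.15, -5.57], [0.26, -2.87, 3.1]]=z@[[-0.18,  1.99,  -2.15]]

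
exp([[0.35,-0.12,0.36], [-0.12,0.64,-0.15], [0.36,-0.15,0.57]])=[[1.53, -0.25, 0.6],[-0.25, 1.93, -0.32],[0.6, -0.32, 1.9]]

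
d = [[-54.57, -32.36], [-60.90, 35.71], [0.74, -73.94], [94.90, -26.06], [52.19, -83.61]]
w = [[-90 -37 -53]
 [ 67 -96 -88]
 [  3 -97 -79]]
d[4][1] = -83.61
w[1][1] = -96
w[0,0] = -90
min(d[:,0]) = -60.9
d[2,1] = -73.94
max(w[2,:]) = 3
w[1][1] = -96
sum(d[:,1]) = -180.26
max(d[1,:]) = 35.71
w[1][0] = 67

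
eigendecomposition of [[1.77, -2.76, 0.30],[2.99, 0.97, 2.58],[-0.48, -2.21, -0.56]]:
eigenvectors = [[0.16+0.53j, (0.16-0.53j), -0.62+0.00j], [0.71+0.00j, (0.71-0j), (-0.21+0j)], [-0.22+0.37j, -0.22-0.37j, (0.76+0j)]]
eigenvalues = [(0.86+3.57j), (0.86-3.57j), (0.45+0j)]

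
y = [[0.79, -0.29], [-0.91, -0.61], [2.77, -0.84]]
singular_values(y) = [3.1, 0.83]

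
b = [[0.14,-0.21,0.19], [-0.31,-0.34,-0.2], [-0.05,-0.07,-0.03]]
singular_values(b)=[0.51, 0.32, 0.0]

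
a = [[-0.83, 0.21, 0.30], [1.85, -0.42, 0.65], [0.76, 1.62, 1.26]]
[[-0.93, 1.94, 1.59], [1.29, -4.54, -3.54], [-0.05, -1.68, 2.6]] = a @ [[0.91, -2.35, -1.36], [0.01, 0.20, 2.31], [-0.6, -0.17, -0.09]]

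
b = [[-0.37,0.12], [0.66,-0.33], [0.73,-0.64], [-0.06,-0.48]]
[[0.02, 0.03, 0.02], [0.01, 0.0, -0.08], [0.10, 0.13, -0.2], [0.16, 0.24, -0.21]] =b @ [[-0.15, -0.23, 0.09], [-0.32, -0.47, 0.42]]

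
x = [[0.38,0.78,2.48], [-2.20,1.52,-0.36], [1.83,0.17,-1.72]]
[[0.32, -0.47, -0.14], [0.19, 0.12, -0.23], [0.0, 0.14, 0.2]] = x@[[0.04,-0.07,0.07], [0.20,-0.06,-0.06], [0.06,-0.16,-0.05]]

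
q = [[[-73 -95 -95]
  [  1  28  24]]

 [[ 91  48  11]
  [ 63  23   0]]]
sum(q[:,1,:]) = 139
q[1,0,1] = 48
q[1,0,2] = 11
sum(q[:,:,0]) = 82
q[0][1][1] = 28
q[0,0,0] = -73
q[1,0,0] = 91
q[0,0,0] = -73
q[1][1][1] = 23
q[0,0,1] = -95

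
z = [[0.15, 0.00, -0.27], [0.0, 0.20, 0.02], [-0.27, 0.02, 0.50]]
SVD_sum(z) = [[0.15, -0.01, -0.27], [-0.01, 0.00, 0.02], [-0.27, 0.02, 0.5]] + [[0.00,0.01,-0.00], [0.01,0.20,-0.0], [-0.00,-0.00,0.0]] + [[0.0, -0.00, 0.00], [-0.00, 0.0, -0.0], [0.00, -0.0, 0.00]]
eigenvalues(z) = [0.65, 0.0, 0.2]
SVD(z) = [[-0.48,  -0.06,  0.88],[0.04,  -1.00,  -0.05],[0.88,  0.01,  0.48]] @ diag([0.6474433258703115, 0.19977335386455106, 0.0027833202651373055]) @ [[-0.48, 0.04, 0.88], [-0.06, -1.0, 0.01], [0.88, -0.05, 0.48]]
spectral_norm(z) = 0.65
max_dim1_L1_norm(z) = 0.79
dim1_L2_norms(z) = [0.31, 0.2, 0.57]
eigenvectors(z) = [[0.48, 0.88, 0.06],  [-0.04, -0.05, 1.0],  [-0.88, 0.48, -0.01]]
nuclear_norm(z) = 0.85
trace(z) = 0.85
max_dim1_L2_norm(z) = 0.57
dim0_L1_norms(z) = [0.42, 0.22, 0.79]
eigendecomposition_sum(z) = [[0.15, -0.01, -0.27],[-0.01, 0.00, 0.02],[-0.27, 0.02, 0.50]] + [[0.0,-0.00,0.0], [-0.0,0.00,-0.0], [0.0,-0.0,0.0]] + [[0.0, 0.01, -0.0],[0.01, 0.2, -0.0],[-0.00, -0.00, 0.0]]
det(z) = 0.00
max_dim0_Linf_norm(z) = 0.5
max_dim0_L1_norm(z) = 0.79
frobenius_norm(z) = 0.68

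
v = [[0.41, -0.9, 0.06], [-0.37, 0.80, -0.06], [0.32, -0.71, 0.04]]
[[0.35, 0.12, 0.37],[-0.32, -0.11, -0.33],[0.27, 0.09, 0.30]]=v @ [[0.88, 0.39, -0.10], [0.06, 0.07, -0.51], [0.75, 0.32, -0.76]]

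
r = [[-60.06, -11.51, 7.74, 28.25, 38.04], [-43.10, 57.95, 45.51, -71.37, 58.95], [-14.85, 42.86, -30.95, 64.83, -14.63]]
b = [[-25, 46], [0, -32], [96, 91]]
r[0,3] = 28.25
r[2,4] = -14.63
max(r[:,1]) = 57.95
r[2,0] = -14.85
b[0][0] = -25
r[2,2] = -30.95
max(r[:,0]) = -14.85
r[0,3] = 28.25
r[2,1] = 42.86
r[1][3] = -71.37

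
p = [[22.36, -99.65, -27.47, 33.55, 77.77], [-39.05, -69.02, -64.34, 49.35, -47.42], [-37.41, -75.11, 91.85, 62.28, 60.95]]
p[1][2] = -64.34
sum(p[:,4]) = 91.3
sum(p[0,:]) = 6.559999999999988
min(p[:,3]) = 33.55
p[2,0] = -37.41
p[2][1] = -75.11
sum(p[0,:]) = 6.559999999999988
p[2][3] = 62.28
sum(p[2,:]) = 102.56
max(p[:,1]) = -69.02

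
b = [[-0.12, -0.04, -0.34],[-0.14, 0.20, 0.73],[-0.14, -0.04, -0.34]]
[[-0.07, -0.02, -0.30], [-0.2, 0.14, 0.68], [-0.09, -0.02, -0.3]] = b @ [[0.87, -0.03, -0.1], [-0.03, 0.7, -0.01], [-0.10, -0.01, 0.91]]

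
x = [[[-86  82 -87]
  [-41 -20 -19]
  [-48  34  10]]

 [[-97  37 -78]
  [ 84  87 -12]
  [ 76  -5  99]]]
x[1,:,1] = [37, 87, -5]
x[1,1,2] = -12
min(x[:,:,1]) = -20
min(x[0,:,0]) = -86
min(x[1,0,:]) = -97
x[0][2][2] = 10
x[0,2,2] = 10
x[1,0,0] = -97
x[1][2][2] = 99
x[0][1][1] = -20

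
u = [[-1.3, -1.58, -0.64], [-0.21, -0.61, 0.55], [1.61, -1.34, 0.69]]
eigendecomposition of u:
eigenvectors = [[-0.85+0.00j, (-0.13+0.42j), -0.13-0.42j], [-0.36+0.00j, 0.13-0.30j, (0.13+0.3j)], [(0.38+0j), (0.84+0j), 0.84-0.00j]]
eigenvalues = [(-1.68+0j), (0.23+1.28j), (0.23-1.28j)]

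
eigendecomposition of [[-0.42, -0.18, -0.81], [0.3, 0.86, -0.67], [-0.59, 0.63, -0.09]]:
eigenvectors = [[(-0.84+0j), -0.04+0.41j, (-0.04-0.41j)], [(-0.06+0j), (0.73+0j), 0.73-0.00j], [(-0.54+0j), (0.21-0.51j), 0.21+0.51j]]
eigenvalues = [(-0.95+0j), (0.65+0.64j), (0.65-0.64j)]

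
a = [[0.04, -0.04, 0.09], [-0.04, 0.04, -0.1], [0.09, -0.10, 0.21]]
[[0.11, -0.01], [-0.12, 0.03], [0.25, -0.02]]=a @ [[-0.79,1.49], [0.03,-2.31], [1.54,-1.82]]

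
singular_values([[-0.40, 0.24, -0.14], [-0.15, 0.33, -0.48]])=[0.72, 0.29]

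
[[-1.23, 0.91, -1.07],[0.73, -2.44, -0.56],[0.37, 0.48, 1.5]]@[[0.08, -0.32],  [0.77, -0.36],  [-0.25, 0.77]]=[[0.87, -0.76],[-1.68, 0.21],[0.02, 0.86]]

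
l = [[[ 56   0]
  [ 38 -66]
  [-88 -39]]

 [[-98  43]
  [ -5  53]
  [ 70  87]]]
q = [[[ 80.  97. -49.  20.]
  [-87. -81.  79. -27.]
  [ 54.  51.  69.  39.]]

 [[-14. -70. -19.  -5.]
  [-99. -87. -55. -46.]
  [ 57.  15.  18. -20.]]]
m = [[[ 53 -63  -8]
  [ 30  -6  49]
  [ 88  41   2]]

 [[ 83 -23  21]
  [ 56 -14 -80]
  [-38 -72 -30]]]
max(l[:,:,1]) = 87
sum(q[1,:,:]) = -325.0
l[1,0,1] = 43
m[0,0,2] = -8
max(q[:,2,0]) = 57.0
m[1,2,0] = -38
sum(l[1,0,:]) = -55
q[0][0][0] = 80.0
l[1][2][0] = 70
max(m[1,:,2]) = 21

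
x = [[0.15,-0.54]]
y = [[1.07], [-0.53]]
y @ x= [[0.16, -0.58], [-0.08, 0.29]]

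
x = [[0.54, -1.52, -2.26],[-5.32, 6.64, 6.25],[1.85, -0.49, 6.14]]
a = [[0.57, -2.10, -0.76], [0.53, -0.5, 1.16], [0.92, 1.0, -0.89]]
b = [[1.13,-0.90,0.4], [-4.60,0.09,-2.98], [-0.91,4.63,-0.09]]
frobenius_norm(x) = 12.67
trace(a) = -0.82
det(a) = -4.39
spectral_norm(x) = 11.27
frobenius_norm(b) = 7.39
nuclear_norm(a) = 5.18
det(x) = -21.69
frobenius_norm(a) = 3.13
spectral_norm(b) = 5.87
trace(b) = 1.13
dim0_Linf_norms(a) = [0.92, 2.1, 1.16]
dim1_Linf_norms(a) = [2.1, 1.16, 1.0]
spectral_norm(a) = 2.40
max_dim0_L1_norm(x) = 14.65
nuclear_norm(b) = 10.54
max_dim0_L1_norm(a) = 3.6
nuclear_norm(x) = 17.39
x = b @ a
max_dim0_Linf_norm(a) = 2.1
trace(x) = 13.32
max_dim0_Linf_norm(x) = 6.64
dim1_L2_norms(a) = [2.3, 1.37, 1.62]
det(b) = 5.03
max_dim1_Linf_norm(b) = 4.63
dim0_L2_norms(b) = [4.82, 4.72, 3.01]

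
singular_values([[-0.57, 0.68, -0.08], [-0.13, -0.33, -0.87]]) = [0.96, 0.86]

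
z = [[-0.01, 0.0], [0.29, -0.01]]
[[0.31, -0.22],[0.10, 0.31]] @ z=[[-0.07, 0.0], [0.09, -0.0]]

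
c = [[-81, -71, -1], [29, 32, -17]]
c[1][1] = 32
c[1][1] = 32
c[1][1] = 32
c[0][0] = -81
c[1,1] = 32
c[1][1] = 32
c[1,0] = 29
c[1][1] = 32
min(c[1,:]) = -17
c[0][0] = -81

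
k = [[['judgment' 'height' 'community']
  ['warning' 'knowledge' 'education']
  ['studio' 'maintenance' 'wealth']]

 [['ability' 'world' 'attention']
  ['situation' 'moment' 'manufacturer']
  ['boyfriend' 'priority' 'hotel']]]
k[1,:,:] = [['ability', 'world', 'attention'], ['situation', 'moment', 'manufacturer'], ['boyfriend', 'priority', 'hotel']]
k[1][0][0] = 'ability'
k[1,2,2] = 'hotel'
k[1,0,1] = 'world'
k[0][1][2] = 'education'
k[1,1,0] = 'situation'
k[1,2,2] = 'hotel'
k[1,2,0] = 'boyfriend'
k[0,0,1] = 'height'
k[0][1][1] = 'knowledge'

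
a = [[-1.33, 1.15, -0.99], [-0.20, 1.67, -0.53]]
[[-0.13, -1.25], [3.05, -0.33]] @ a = [[0.42, -2.24, 0.79], [-3.99, 2.96, -2.84]]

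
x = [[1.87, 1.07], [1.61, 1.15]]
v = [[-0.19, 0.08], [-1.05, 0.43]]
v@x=[[-0.23, -0.11],[-1.27, -0.63]]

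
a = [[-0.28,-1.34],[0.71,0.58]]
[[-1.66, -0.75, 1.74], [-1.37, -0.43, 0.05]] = a @ [[-3.55,-1.28,1.36],  [1.98,0.83,-1.58]]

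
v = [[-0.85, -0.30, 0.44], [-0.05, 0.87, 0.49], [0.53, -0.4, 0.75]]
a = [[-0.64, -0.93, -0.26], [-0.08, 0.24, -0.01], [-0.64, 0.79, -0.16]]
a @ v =[[0.45, -0.51, -0.93], [0.05, 0.24, 0.07], [0.42, 0.94, -0.01]]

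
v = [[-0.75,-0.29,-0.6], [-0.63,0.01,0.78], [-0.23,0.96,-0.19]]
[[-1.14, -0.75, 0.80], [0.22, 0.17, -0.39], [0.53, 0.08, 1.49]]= v@[[0.60, 0.43, -0.68],[0.84, 0.30, 1.18],[0.75, 0.56, -1.06]]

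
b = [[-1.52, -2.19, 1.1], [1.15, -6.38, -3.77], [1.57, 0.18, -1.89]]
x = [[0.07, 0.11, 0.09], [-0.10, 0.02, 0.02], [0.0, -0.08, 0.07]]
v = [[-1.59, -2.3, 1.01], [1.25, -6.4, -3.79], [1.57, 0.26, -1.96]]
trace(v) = -9.95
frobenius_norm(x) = 0.22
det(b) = 0.09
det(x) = 0.00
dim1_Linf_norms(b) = [2.19, 6.38, 1.89]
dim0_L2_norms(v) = [2.56, 6.81, 4.38]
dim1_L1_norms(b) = [4.81, 11.3, 3.64]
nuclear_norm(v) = 11.38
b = v + x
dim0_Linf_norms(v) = [1.59, 6.4, 3.79]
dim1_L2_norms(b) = [2.88, 7.5, 2.46]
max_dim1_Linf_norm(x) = 0.11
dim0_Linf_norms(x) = [0.1, 0.11, 0.09]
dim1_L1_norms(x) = [0.27, 0.14, 0.15]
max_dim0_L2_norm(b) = 6.75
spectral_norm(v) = 7.70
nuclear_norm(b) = 11.14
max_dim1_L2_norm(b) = 7.5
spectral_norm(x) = 0.16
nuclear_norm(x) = 0.37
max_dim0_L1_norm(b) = 8.75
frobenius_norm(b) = 8.40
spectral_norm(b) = 7.65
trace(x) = 0.16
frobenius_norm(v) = 8.49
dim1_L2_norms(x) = [0.16, 0.1, 0.11]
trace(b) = -9.79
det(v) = -2.98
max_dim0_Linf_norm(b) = 6.38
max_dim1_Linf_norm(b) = 6.38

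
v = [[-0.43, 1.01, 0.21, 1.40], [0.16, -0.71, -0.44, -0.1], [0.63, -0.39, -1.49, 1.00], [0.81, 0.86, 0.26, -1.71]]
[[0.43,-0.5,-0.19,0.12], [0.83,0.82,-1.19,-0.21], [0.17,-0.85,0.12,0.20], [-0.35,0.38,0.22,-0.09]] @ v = [[-0.29,  0.97,  0.62,  0.26], [-1.15,  0.54,  1.53,  0.25], [0.03,  0.9,  0.28,  0.1], [0.28,  -0.79,  -0.59,  -0.15]]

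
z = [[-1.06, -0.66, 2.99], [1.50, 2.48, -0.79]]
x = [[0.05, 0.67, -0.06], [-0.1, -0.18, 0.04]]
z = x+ [[-1.11, -1.33, 3.05], [1.60, 2.66, -0.83]]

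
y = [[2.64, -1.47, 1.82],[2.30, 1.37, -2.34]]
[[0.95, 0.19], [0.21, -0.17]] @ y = [[2.94, -1.14, 1.28], [0.16, -0.54, 0.78]]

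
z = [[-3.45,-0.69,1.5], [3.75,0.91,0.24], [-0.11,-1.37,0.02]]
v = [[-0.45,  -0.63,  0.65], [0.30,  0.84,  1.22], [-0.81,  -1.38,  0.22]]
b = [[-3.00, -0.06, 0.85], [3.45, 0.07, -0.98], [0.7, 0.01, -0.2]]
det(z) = -8.68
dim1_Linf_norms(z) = [3.45, 3.75, 1.37]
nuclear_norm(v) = 3.39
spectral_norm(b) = 4.81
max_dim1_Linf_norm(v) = 1.38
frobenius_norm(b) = 4.81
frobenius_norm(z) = 5.61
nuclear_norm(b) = 4.81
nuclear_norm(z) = 7.87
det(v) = -0.00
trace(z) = -2.52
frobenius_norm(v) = 2.43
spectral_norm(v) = 1.99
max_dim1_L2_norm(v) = 1.62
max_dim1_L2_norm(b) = 3.59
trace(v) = 0.61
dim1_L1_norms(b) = [3.91, 4.5, 0.91]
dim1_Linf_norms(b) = [3.0, 3.45, 0.7]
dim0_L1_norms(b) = [7.15, 0.14, 2.03]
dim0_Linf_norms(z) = [3.75, 1.37, 1.5]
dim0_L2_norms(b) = [4.63, 0.09, 1.31]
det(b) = 0.00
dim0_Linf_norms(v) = [0.81, 1.38, 1.22]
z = v + b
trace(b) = -3.13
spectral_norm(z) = 5.31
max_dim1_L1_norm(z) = 5.64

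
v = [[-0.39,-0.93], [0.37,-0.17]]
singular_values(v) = [1.01, 0.41]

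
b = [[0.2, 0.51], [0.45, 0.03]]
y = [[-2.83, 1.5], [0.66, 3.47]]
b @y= [[-0.23, 2.07], [-1.25, 0.78]]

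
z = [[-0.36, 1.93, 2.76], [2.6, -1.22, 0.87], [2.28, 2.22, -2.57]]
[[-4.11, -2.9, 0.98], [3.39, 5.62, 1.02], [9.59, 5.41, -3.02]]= z @ [[2.03,  2.16,  -0.07], [0.45,  -0.37,  -0.49], [-1.54,  -0.51,  0.69]]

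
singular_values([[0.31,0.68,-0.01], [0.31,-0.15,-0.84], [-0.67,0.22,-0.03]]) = [0.97, 0.76, 0.61]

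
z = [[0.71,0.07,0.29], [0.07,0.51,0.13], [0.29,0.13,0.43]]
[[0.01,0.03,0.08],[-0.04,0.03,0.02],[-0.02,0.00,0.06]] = z @ [[0.05,0.05,0.08], [-0.07,0.07,0.0], [-0.06,-0.05,0.09]]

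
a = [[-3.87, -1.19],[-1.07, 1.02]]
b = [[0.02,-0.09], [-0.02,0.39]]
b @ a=[[0.02, -0.12], [-0.34, 0.42]]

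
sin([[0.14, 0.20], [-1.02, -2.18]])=[[0.09, 0.09], [-0.44, -0.91]]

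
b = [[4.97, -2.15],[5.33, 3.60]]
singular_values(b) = [7.42, 3.96]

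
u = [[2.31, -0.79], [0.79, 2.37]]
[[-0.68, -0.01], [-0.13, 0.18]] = u @ [[-0.28,0.02],[0.04,0.07]]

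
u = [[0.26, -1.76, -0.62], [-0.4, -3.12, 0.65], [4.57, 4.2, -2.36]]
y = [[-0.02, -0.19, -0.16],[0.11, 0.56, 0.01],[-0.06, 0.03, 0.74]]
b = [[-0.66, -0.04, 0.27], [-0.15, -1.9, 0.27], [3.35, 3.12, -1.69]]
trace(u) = -5.22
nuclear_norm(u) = 10.21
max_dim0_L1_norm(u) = 9.08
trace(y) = 1.28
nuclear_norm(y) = 1.36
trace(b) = -4.25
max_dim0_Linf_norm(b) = 3.35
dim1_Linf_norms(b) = [0.66, 1.9, 3.35]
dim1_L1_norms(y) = [0.37, 0.68, 0.83]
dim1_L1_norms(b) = [0.97, 2.32, 8.16]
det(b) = 0.00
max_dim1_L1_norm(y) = 0.83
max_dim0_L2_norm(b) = 3.65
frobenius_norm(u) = 7.61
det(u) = -10.16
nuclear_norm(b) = 6.46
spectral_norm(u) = 7.18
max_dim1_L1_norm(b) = 8.16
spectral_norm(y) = 0.77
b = y @ u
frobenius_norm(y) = 0.97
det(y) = 0.00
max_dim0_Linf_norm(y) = 0.74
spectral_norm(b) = 5.12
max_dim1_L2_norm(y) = 0.74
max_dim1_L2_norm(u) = 6.64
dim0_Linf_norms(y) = [0.11, 0.56, 0.74]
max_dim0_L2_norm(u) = 5.52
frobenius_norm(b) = 5.29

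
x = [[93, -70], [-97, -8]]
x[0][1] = -70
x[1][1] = -8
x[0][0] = 93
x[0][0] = 93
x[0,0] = 93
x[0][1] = -70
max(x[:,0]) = 93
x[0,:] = [93, -70]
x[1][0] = -97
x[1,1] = -8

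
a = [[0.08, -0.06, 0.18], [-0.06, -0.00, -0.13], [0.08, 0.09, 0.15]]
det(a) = 0.000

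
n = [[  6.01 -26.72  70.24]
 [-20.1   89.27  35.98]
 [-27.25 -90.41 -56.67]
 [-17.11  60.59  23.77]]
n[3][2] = 23.77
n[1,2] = 35.98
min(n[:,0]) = -27.25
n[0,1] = -26.72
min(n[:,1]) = -90.41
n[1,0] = -20.1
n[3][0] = -17.11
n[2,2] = -56.67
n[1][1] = 89.27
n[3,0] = -17.11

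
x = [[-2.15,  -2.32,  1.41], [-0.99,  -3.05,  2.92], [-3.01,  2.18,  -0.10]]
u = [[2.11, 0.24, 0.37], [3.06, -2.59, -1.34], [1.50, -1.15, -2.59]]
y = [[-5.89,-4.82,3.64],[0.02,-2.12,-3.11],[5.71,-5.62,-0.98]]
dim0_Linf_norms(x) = [3.01, 3.05, 2.92]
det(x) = 17.66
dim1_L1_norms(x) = [5.88, 6.96, 5.29]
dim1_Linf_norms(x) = [2.32, 3.05, 3.01]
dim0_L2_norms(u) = [4.01, 2.84, 2.94]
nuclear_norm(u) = 8.44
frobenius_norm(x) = 6.68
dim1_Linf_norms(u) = [2.11, 3.06, 2.59]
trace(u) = -3.07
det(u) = 12.46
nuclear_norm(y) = 19.88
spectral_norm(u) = 5.20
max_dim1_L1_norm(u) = 6.99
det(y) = 219.86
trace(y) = -8.99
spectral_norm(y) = 8.96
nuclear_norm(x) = 10.08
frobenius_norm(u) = 5.73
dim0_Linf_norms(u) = [3.06, 2.59, 2.59]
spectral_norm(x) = 5.43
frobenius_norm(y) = 12.27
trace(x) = -5.30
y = u @ x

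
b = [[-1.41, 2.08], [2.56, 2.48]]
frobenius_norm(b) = 4.36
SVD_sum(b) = [[0.49, 0.65], [2.12, 2.81]] + [[-1.90, 1.43],[0.44, -0.33]]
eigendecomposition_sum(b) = [[-2.04, 0.86], [1.05, -0.44]] + [[0.63, 1.22], [1.51, 2.92]]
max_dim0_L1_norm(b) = 4.56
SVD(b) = [[0.22, 0.97], [0.97, -0.22]] @ diag([3.6138112193563523, 2.441079365947399]) @ [[0.6,0.8], [-0.8,0.60]]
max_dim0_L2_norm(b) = 3.24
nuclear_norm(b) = 6.05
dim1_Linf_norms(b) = [2.08, 2.56]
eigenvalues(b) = [-2.48, 3.55]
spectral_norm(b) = 3.61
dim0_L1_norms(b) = [3.97, 4.56]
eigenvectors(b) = [[-0.89, -0.39], [0.46, -0.92]]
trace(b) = 1.07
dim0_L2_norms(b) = [2.92, 3.24]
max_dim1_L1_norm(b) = 5.04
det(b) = -8.82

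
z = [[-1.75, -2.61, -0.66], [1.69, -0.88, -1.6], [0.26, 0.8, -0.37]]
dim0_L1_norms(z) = [3.7, 4.29, 2.63]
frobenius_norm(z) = 4.16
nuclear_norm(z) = 6.32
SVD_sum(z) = [[-1.6,-2.7,-0.65], [-0.11,-0.19,-0.04], [0.36,0.61,0.15]] + [[-0.09, 0.03, 0.08], [1.78, -0.68, -1.58], [0.15, -0.06, -0.13]] + [[-0.06, 0.06, -0.09], [0.02, -0.02, 0.03], [-0.25, 0.24, -0.39]]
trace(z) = -3.00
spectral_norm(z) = 3.30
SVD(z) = [[-0.97, 0.05, 0.23], [-0.07, -1.00, -0.07], [0.22, -0.08, 0.97]] @ diag([3.2954271902278918, 2.4895383639527955, 0.5362446907093261]) @ [[0.50,0.84,0.2], [-0.72,0.27,0.64], [-0.48,0.46,-0.74]]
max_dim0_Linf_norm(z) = 2.61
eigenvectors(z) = [[-0.72+0.00j,(-0.72-0j),0.59+0.00j],[0.10+0.65j,0.10-0.65j,-0.42+0.00j],[(0.21-0.03j),(0.21+0.03j),0.69+0.00j]]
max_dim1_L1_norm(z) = 5.02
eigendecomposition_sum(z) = [[(-0.81+0.75j), -1.30-0.70j, -0.11-1.08j], [0.80+0.62j, -0.45+1.27j, -0.96+0.25j], [0.21-0.25j, (0.41+0.15j), 0.08+0.31j]] + [[-0.81-0.75j, -1.30+0.70j, (-0.11+1.08j)],[(0.8-0.62j), (-0.45-1.27j), (-0.96-0.25j)],[0.21+0.25j, (0.41-0.15j), (0.08-0.31j)]] + [[-0.14+0.00j,(-0.02-0j),(-0.45-0j)], [0.10-0.00j,0.01+0.00j,(0.32+0j)], [(-0.16+0j),-0.02-0.00j,(-0.52-0j)]]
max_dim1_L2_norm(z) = 3.21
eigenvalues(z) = [(-1.18+2.34j), (-1.18-2.34j), (-0.64+0j)]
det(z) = -4.40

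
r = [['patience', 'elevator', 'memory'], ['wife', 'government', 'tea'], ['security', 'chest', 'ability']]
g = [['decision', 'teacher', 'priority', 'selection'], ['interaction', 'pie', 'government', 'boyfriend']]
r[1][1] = 'government'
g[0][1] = 'teacher'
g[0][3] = 'selection'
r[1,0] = 'wife'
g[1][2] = 'government'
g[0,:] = ['decision', 'teacher', 'priority', 'selection']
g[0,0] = 'decision'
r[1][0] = 'wife'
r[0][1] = 'elevator'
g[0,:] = ['decision', 'teacher', 'priority', 'selection']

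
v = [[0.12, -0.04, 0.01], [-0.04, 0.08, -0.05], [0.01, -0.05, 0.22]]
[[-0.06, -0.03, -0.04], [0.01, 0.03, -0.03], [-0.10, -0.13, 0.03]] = v @ [[-0.59,-0.26,-0.55],  [-0.5,-0.17,-0.66],  [-0.52,-0.62,0.02]]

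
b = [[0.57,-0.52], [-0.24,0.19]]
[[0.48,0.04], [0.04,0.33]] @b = [[0.26, -0.24],[-0.06, 0.04]]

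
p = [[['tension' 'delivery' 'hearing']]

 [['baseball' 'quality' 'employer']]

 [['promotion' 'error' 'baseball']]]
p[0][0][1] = 'delivery'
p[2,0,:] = ['promotion', 'error', 'baseball']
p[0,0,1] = 'delivery'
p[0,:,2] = ['hearing']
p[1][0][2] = 'employer'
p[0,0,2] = 'hearing'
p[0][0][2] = 'hearing'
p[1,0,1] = 'quality'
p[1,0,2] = 'employer'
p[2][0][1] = 'error'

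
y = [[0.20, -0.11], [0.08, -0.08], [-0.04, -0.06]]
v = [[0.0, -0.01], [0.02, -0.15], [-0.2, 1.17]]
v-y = [[-0.20, 0.10], [-0.06, -0.07], [-0.16, 1.23]]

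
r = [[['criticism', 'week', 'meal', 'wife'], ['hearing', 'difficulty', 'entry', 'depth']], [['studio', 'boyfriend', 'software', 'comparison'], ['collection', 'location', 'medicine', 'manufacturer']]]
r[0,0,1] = 'week'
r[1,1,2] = 'medicine'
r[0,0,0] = 'criticism'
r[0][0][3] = 'wife'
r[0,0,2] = 'meal'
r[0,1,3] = 'depth'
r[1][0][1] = 'boyfriend'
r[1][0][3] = 'comparison'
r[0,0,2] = 'meal'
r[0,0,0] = 'criticism'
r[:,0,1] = ['week', 'boyfriend']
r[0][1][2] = 'entry'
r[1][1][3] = 'manufacturer'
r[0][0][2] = 'meal'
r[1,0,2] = 'software'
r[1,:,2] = ['software', 'medicine']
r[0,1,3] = 'depth'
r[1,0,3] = 'comparison'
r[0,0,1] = 'week'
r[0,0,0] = 'criticism'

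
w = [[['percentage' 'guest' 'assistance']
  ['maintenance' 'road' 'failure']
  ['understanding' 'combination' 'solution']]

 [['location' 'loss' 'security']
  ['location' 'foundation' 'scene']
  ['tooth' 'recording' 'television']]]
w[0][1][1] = 'road'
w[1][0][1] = 'loss'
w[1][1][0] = 'location'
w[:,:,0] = [['percentage', 'maintenance', 'understanding'], ['location', 'location', 'tooth']]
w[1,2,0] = 'tooth'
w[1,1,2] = 'scene'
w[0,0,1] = 'guest'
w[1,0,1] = 'loss'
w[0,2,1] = 'combination'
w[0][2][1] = 'combination'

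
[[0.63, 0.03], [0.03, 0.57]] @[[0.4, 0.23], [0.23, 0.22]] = [[0.26, 0.15], [0.14, 0.13]]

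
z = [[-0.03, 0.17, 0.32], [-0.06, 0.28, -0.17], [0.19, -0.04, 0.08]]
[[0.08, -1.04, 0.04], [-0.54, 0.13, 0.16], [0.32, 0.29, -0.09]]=z@[[1.07, 2.51, -0.32], [-1.12, -0.62, 0.42], [0.96, -2.68, -0.13]]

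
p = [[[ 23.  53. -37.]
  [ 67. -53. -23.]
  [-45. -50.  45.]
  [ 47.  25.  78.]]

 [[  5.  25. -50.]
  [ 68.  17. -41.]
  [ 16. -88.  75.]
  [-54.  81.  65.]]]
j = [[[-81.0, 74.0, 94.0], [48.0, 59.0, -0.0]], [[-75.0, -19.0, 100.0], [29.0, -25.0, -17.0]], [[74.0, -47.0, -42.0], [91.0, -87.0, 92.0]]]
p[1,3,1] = 81.0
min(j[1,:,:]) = -75.0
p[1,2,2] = 75.0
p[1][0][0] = 5.0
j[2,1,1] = -87.0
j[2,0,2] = -42.0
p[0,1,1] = -53.0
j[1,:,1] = [-19.0, -25.0]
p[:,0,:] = [[23.0, 53.0, -37.0], [5.0, 25.0, -50.0]]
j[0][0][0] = -81.0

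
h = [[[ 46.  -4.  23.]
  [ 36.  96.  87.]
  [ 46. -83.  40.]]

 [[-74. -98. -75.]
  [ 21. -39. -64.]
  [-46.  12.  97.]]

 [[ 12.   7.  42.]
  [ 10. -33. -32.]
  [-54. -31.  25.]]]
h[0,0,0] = 46.0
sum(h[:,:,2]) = 143.0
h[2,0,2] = 42.0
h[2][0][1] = 7.0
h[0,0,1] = -4.0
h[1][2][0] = -46.0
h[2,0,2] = 42.0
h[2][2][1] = -31.0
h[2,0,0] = 12.0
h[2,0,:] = [12.0, 7.0, 42.0]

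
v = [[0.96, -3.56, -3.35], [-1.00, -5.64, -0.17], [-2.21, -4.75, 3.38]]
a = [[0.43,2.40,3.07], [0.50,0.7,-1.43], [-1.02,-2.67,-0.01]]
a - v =[[-0.53,5.96,6.42], [1.5,6.34,-1.26], [1.19,2.08,-3.39]]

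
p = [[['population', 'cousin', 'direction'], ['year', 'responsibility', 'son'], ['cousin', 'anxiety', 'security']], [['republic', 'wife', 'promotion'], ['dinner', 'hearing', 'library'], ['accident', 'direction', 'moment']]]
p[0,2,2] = 'security'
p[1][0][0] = 'republic'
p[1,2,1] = 'direction'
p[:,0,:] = [['population', 'cousin', 'direction'], ['republic', 'wife', 'promotion']]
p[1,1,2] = 'library'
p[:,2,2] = ['security', 'moment']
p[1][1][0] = 'dinner'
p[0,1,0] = 'year'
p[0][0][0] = 'population'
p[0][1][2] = 'son'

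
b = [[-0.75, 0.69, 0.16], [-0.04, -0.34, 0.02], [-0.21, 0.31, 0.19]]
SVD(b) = [[-0.92, -0.26, -0.31], [0.19, -0.95, 0.24], [-0.36, 0.16, 0.92]] @ diag([1.1233376484006896, 0.2798838896526295, 0.13370690333158763]) @ [[0.67, -0.72, -0.19], [0.71, 0.69, -0.11], [0.21, -0.06, 0.98]]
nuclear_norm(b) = 1.54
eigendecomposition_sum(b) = [[-0.01,0.01,0.03], [-0.0,0.0,0.00], [-0.04,0.05,0.16]] + [[-0.90, 2.0, 0.13], [-0.11, 0.25, 0.02], [-0.19, 0.42, 0.03]] + [[0.16, -1.32, 0.00], [0.07, -0.59, 0.00], [0.02, -0.16, 0.00]]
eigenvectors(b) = [[0.19, 0.97, -0.91], [0.02, 0.12, -0.40], [0.98, 0.20, -0.11]]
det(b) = 0.04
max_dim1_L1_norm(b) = 1.6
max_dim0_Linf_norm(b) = 0.75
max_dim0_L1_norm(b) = 1.34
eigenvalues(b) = [0.16, -0.63, -0.42]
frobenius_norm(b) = 1.17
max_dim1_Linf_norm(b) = 0.75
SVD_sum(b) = [[-0.69, 0.74, 0.19], [0.14, -0.15, -0.04], [-0.27, 0.29, 0.07]] + [[-0.05,-0.05,0.01], [-0.19,-0.18,0.03], [0.03,0.03,-0.00]] + [[-0.01, 0.00, -0.04], [0.01, -0.0, 0.03], [0.03, -0.01, 0.12]]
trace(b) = -0.90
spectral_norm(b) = 1.12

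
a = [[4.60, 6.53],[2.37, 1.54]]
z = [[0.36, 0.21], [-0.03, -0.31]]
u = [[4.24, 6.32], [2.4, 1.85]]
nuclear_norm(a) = 9.41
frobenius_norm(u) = 8.19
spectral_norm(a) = 8.41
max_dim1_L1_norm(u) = 10.56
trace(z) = 0.05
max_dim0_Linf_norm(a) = 6.53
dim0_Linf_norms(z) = [0.36, 0.31]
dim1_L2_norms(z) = [0.42, 0.31]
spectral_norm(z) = 0.47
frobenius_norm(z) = 0.52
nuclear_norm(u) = 9.04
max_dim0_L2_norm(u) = 6.59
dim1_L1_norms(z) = [0.57, 0.34]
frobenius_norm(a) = 8.47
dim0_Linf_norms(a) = [4.6, 6.53]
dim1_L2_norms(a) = [7.99, 2.83]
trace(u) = 6.09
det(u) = -7.32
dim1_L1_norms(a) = [11.13, 3.91]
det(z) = -0.11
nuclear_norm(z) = 0.69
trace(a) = 6.14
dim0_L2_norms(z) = [0.36, 0.37]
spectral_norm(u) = 8.14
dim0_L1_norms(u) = [6.64, 8.17]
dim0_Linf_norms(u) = [4.24, 6.32]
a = z + u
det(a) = -8.39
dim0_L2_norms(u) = [4.87, 6.59]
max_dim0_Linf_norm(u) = 6.32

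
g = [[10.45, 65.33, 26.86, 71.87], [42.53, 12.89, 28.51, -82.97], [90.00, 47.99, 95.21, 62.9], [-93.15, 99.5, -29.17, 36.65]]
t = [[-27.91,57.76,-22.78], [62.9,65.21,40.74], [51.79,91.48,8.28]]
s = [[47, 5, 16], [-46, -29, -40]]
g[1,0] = 42.53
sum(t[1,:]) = 168.85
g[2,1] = 47.99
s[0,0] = 47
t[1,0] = 62.9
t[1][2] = 40.74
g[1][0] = 42.53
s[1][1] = -29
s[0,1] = 5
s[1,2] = -40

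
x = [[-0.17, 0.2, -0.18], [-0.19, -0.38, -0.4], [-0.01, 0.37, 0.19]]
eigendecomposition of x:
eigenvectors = [[0.11-0.57j, 0.11+0.57j, 0.74+0.00j], [(0.67+0j), (0.67-0j), (0.25+0j)], [-0.34-0.32j, (-0.34+0.32j), (-0.62+0j)]]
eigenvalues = [(-0.21+0.35j), (-0.21-0.35j), (0.05+0j)]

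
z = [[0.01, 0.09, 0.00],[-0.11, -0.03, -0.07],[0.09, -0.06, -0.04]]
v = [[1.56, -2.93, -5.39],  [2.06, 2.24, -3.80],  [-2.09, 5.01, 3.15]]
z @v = [[0.2, 0.17, -0.4], [-0.09, -0.10, 0.49], [0.1, -0.6, -0.38]]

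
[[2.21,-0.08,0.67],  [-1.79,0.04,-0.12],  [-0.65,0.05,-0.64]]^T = [[2.21, -1.79, -0.65], [-0.08, 0.04, 0.05], [0.67, -0.12, -0.64]]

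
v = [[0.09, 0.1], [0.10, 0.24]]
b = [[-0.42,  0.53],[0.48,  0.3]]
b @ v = [[0.02, 0.09], [0.07, 0.12]]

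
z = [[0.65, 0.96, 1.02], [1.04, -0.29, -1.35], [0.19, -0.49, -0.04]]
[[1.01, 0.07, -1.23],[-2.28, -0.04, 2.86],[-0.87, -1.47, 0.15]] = z @ [[-1.16, -1.32, 0.61], [1.29, 2.61, 0.07], [0.52, -1.55, -1.66]]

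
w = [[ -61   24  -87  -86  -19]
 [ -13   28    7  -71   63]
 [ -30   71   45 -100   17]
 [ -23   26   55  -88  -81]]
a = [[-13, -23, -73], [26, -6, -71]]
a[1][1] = -6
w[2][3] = -100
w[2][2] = 45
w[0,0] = -61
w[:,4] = [-19, 63, 17, -81]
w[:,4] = [-19, 63, 17, -81]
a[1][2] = -71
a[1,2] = -71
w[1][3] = -71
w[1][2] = 7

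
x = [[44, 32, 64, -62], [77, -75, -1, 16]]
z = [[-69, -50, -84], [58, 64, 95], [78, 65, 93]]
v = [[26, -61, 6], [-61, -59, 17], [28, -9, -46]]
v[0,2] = 6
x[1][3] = 16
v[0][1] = -61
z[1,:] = [58, 64, 95]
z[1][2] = 95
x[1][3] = 16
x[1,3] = 16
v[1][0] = -61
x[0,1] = 32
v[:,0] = [26, -61, 28]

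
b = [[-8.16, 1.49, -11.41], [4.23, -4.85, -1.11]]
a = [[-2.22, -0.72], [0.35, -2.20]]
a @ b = [[15.07, 0.18, 26.13], [-12.16, 11.19, -1.55]]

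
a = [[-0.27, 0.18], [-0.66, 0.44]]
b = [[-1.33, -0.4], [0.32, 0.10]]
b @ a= [[0.62, -0.42], [-0.15, 0.1]]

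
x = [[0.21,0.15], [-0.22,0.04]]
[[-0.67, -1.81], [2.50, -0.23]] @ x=[[0.26, -0.17], [0.58, 0.37]]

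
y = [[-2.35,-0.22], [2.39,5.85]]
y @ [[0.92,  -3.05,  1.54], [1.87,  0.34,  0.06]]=[[-2.57, 7.09, -3.63], [13.14, -5.30, 4.03]]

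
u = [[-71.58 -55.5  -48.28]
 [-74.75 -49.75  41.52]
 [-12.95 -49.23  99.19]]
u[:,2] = [-48.28, 41.52, 99.19]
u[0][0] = -71.58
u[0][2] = -48.28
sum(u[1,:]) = -82.97999999999999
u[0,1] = -55.5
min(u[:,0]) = -74.75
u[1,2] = 41.52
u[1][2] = 41.52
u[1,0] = -74.75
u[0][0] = -71.58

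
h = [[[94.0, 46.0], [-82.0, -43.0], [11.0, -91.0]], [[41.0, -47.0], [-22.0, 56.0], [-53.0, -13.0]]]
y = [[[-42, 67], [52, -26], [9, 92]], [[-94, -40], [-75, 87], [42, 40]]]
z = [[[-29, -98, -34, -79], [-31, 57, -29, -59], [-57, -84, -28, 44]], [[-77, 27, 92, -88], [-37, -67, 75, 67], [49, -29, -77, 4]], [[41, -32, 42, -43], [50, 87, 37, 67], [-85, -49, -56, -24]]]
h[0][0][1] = 46.0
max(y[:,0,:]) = 67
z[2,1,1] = 87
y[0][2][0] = 9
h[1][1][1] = 56.0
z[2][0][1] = -32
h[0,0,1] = 46.0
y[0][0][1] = 67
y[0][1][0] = 52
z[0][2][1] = -84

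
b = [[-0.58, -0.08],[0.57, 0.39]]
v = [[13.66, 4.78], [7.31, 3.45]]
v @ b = [[-5.20, 0.77], [-2.27, 0.76]]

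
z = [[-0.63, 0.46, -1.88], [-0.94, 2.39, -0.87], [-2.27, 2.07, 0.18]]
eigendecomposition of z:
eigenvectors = [[(0.77+0j), (0.54-0.15j), (0.54+0.15j)], [0.29+0.00j, (-0.05-0.32j), (-0.05+0.32j)], [0.57+0.00j, -0.76+0.00j, (-0.76-0j)]]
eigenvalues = [(-1.85+0j), (1.89+0.43j), (1.89-0.43j)]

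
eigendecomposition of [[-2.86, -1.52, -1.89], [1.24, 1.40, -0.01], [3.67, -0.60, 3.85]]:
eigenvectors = [[(0.25+0j), (0.66+0j), 0.66-0.00j], [0.20+0.00j, (-0.37-0.21j), -0.37+0.21j], [(-0.95+0j), -0.60-0.17j, (-0.6+0.17j)]]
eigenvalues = [(3+0j), (-0.3+0.96j), (-0.3-0.96j)]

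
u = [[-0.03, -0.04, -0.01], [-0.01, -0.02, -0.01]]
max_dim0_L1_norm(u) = 0.06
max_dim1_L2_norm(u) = 0.05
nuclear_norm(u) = 0.06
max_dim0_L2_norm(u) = 0.04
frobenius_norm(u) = 0.06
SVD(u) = [[-0.91,-0.42], [-0.42,0.91]] @ diag([0.05623210768930267, 0.006160362393452931]) @ [[0.56, 0.8, 0.24], [0.60, -0.19, -0.78]]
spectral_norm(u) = 0.06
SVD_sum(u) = [[-0.03, -0.04, -0.01], [-0.01, -0.02, -0.01]] + [[-0.00, 0.00, 0.00], [0.00, -0.0, -0.00]]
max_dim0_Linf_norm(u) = 0.04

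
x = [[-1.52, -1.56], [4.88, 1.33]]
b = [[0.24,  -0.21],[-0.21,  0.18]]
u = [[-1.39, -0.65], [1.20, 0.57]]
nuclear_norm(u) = 2.04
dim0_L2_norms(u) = [1.84, 0.86]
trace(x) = -0.19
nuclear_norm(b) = 0.42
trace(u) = -0.82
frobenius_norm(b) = 0.42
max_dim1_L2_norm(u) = 1.53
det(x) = 5.59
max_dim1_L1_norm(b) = 0.45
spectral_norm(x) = 5.41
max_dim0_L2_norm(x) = 5.11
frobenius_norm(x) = 5.51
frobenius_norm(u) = 2.03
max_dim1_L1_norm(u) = 2.04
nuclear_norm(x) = 6.44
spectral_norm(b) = 0.42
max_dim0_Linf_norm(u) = 1.39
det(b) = -0.00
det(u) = -0.01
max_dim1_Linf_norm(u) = 1.39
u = b @ x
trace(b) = 0.42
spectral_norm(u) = 2.03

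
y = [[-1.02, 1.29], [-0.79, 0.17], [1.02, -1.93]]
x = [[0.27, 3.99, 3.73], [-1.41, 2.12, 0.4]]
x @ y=[[0.38, -6.17], [0.17, -2.23]]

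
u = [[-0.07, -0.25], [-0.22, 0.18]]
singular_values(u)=[0.32, 0.21]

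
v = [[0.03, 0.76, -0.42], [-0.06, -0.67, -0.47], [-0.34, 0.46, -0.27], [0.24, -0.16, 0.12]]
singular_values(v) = [1.15, 0.7, 0.35]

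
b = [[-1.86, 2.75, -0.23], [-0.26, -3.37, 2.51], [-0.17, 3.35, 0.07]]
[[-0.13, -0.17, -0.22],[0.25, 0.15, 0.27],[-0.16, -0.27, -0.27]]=b @ [[-0.01, -0.02, -0.0], [-0.05, -0.08, -0.08], [0.03, -0.05, -0.00]]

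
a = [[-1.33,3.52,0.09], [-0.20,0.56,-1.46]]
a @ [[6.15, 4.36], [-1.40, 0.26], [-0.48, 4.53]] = [[-13.15,-4.48], [-1.31,-7.34]]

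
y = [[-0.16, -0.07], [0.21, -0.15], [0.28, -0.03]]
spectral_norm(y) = 0.39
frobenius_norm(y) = 0.42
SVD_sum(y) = [[-0.14, 0.03], [0.23, -0.05], [0.27, -0.06]] + [[-0.02, -0.1], [-0.02, -0.1], [0.01, 0.03]]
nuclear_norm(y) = 0.54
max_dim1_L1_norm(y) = 0.36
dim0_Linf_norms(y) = [0.28, 0.15]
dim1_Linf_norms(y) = [0.16, 0.21, 0.28]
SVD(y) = [[-0.36,-0.7], [0.61,-0.68], [0.71,0.22]] @ diag([0.39321829729239977, 0.14757835435613828]) @ [[0.98,-0.22], [0.22,0.98]]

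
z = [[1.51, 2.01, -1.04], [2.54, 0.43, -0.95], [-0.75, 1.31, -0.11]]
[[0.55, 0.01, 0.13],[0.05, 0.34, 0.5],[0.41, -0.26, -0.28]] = z@ [[-0.11, 0.08, 0.25], [0.23, -0.17, -0.06], [-0.24, -0.22, 0.12]]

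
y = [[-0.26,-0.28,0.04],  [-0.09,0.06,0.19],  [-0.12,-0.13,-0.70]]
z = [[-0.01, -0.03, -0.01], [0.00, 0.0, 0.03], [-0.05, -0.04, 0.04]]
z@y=[[0.01,  0.0,  0.00], [-0.0,  -0.0,  -0.02], [0.01,  0.01,  -0.04]]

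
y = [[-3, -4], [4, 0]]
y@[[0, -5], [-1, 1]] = [[4, 11], [0, -20]]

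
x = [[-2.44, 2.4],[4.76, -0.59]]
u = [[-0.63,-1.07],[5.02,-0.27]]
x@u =[[13.59, 1.96],[-5.96, -4.93]]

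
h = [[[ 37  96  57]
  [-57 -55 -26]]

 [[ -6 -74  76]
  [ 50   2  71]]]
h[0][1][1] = -55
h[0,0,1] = 96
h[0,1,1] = -55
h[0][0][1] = 96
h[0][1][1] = -55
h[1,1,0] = 50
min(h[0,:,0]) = -57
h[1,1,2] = 71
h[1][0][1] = -74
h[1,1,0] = 50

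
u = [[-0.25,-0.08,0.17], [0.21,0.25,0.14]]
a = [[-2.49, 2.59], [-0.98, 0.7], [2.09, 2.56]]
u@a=[[1.06, -0.27], [-0.48, 1.08]]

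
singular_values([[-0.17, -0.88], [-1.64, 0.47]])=[1.71, 0.89]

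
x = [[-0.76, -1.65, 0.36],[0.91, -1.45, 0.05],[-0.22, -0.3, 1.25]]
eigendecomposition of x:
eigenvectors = [[(0.8+0j), (0.8-0j), (0.13+0j)], [0.18-0.57j, (0.18+0.57j), (0.06+0j)], [0.11-0.02j, (0.11+0.02j), 0.99+0.00j]]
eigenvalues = [(-1.08+1.17j), (-1.08-1.17j), (1.2+0j)]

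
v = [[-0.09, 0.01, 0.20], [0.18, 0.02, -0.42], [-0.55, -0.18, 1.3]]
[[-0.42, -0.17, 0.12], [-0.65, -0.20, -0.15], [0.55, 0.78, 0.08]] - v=[[-0.33,-0.18,-0.08], [-0.83,-0.22,0.27], [1.1,0.96,-1.22]]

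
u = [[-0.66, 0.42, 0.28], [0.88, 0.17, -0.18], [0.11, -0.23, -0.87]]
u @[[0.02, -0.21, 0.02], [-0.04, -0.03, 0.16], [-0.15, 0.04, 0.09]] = [[-0.07, 0.14, 0.08],[0.04, -0.20, 0.03],[0.14, -0.05, -0.11]]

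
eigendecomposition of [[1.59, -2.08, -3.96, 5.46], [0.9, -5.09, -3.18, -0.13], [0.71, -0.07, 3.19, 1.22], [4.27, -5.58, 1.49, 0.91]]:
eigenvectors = [[0.52, 0.58, -0.44, -0.81], [-0.1, 0.34, 0.51, -0.31], [0.47, -0.7, -0.06, -0.01], [0.71, -0.23, 0.73, 0.5]]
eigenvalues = [5.85, 3.03, -5.66, -2.61]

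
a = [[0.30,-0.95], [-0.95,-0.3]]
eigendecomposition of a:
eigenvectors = [[0.81, 0.59], [-0.59, 0.81]]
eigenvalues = [1.0, -1.0]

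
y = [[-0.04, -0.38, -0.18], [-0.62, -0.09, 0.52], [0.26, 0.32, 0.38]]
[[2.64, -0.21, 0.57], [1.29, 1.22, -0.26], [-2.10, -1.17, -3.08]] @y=[[0.17,-0.80,-0.37], [-0.88,-0.68,0.30], [0.01,-0.08,-1.4]]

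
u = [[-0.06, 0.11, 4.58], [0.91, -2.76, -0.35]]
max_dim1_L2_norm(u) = 4.58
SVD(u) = [[-0.99, 0.15], [0.15, 0.99]] @ diag([4.6145787121678445, 2.8750588357818616]) @ [[0.04, -0.11, -0.99], [0.31, -0.94, 0.12]]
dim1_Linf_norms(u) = [4.58, 2.76]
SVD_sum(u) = [[-0.20, 0.52, 4.53],[0.03, -0.08, -0.70]] + [[0.14, -0.41, 0.05], [0.88, -2.68, 0.35]]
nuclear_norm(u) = 7.49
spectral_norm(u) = 4.61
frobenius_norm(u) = 5.44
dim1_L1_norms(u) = [4.75, 4.02]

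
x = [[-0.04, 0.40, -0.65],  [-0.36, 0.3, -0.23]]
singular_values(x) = [0.87, 0.32]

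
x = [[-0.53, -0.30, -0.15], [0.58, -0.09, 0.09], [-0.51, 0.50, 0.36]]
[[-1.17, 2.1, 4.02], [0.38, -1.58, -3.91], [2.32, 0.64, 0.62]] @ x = [[-0.21, 2.17, 1.81], [0.88, -1.93, -1.61], [-1.17, -0.44, -0.07]]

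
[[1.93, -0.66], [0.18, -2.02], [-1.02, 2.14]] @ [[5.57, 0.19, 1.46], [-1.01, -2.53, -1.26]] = [[11.42, 2.04, 3.65], [3.04, 5.14, 2.81], [-7.84, -5.61, -4.19]]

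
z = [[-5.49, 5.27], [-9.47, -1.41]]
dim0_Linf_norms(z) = [9.47, 5.27]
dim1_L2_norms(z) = [7.61, 9.57]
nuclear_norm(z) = 16.28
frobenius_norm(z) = 12.23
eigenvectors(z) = [[(-0.17+0.57j), (-0.17-0.57j)],[(-0.8+0j), -0.80-0.00j]]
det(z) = 57.65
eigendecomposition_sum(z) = [[(-2.74+2.86j), 2.64+1.34j],[-4.74-2.42j, -0.70+3.90j]] + [[-2.74-2.86j, (2.63-1.34j)], [-4.74+2.42j, -0.70-3.90j]]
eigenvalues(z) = [(-3.45+6.76j), (-3.45-6.76j)]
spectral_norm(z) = 11.07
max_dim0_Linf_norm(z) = 9.47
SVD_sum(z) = [[-6.20, 1.04], [-8.98, 1.51]] + [[0.71, 4.23], [-0.49, -2.92]]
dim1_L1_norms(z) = [10.76, 10.88]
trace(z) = -6.90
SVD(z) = [[-0.57, -0.82], [-0.82, 0.57]] @ diag([11.065259833586481, 5.209800842183672]) @ [[0.99, -0.17], [-0.17, -0.99]]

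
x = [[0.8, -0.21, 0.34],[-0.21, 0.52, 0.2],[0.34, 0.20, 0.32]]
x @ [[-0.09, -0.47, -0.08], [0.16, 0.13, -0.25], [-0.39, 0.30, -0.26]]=[[-0.24,-0.3,-0.10], [0.02,0.23,-0.17], [-0.12,-0.04,-0.16]]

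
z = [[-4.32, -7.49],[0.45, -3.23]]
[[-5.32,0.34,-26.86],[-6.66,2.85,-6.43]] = z @ [[-1.89, 1.17, 2.23], [1.80, -0.72, 2.30]]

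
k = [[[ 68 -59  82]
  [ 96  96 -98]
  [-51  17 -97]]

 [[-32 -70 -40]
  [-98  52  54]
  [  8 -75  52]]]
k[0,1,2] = -98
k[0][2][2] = -97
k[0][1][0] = 96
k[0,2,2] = -97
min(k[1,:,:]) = -98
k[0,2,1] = 17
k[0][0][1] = -59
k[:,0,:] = [[68, -59, 82], [-32, -70, -40]]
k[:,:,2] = [[82, -98, -97], [-40, 54, 52]]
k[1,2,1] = -75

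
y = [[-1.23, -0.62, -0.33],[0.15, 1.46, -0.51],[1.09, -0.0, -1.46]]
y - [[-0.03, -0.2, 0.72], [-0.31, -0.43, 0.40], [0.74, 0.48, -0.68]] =[[-1.20, -0.42, -1.05], [0.46, 1.89, -0.91], [0.35, -0.48, -0.78]]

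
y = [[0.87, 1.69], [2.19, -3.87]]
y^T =[[0.87,2.19],[1.69,-3.87]]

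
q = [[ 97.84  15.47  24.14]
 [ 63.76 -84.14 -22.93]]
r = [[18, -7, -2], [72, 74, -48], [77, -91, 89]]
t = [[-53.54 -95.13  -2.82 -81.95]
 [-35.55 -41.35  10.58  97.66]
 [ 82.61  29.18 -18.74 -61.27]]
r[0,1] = -7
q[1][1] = -84.14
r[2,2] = 89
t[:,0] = [-53.54, -35.55, 82.61]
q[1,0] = 63.76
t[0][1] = -95.13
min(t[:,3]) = -81.95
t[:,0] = [-53.54, -35.55, 82.61]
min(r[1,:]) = -48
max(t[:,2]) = 10.58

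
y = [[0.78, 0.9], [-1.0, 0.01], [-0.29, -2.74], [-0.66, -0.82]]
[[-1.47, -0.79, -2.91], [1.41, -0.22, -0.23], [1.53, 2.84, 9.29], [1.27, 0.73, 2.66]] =y @ [[-1.41, 0.21, 0.20],[-0.41, -1.06, -3.41]]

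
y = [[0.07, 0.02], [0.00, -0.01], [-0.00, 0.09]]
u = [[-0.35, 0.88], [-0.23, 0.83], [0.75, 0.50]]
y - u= [[0.42,-0.86], [0.23,-0.84], [-0.75,-0.41]]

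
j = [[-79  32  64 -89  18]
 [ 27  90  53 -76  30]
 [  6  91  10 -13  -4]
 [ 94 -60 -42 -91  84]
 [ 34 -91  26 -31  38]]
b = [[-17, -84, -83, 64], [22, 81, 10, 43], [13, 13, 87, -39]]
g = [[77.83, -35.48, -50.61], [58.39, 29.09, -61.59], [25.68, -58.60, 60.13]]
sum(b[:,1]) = 10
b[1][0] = 22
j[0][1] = 32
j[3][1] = -60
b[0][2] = -83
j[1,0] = 27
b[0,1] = -84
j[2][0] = 6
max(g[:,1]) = 29.09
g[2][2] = 60.13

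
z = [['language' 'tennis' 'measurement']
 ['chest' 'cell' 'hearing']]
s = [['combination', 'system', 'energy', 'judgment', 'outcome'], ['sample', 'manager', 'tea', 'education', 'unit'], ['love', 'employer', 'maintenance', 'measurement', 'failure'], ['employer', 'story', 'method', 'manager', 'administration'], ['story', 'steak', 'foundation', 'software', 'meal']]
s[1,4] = 'unit'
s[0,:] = ['combination', 'system', 'energy', 'judgment', 'outcome']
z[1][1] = 'cell'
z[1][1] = 'cell'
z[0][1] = 'tennis'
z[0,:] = ['language', 'tennis', 'measurement']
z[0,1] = 'tennis'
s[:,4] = ['outcome', 'unit', 'failure', 'administration', 'meal']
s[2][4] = 'failure'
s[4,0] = 'story'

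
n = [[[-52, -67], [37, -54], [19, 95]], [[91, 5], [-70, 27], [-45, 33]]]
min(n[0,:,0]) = -52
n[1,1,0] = -70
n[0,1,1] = -54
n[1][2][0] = -45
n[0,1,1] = -54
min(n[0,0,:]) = -67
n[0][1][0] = 37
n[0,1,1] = -54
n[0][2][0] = 19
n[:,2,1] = [95, 33]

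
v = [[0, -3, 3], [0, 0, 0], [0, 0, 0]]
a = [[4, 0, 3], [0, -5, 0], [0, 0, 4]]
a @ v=[[0, -12, 12], [0, 0, 0], [0, 0, 0]]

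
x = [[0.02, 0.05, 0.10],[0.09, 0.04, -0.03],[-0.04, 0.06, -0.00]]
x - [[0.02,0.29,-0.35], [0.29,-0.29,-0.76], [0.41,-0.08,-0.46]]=[[0.0, -0.24, 0.45], [-0.2, 0.33, 0.73], [-0.45, 0.14, 0.46]]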